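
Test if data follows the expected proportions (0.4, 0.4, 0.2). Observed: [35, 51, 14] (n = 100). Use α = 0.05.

Expected: [40.0, 40.0, 20.0]. χ² = 5.45. df = 2, critical = 5.991. Fail to reject H₀.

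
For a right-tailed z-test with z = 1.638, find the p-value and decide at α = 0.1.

p = P(Z > 1.638) = 1 - Φ(1.638) ≈ 0.0507. Since p < 0.1, reject H₀ (significant) at α = 0.1.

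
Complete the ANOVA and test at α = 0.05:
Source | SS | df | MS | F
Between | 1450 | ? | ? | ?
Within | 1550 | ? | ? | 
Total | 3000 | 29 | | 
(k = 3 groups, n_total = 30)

df_between = 2, df_within = 27. MS_between = 725.0, MS_within = 57.41. F = 12.629, F_crit ≈ 3.354. Reject H₀.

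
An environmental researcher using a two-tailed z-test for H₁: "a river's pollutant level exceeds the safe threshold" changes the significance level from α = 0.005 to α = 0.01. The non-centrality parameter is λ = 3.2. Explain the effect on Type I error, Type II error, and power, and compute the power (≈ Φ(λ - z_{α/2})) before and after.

Increasing α from 0.005 to 0.01:
• Type I error rate increases (α is the Type I rate by definition).
• Critical value moves from z_{α/2} = 2.807 to 2.576, so power = Φ(λ - z_{α/2}) goes from Φ(3.2 - 2.807) = 0.653 to Φ(3.2 - 2.576) = 0.734.
• Type II error rate β = 1 - power therefore decreases (0.347 → 0.266).
Appropriate when false negatives are costly — here, allowing unsafe pollution to continue.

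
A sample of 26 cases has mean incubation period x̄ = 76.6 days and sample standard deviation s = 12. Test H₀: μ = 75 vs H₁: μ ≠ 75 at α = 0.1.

t = (x̄ - μ₀)/(s/√n) = (76.6 - 75)/(12/√26) = 0.68. df = 25, critical t = ±1.708. Fail to reject H₀.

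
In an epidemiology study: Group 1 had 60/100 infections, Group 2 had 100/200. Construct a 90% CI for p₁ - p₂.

p̂₁ = 0.6, p̂₂ = 0.5. Difference = 0.1. CI = (0.001, 0.199)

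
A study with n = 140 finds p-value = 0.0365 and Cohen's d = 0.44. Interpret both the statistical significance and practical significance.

Statistically significant (p = 0.0365 < 0.05). Cohen's d = 0.44 indicates a small effect size. Both statistical and practical significance should be considered.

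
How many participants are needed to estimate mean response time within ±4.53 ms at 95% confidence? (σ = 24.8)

n = (z*σ/E)² = (1.96×24.8/4.53)² = 115.1 → n = 116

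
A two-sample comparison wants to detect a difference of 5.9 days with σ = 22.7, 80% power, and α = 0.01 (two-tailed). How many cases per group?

n per group = 2(z_α/2 + z_β)²σ²/d² = 2×(2.576 + 0.84)²×22.7²/5.9² = 345.5 → n = 346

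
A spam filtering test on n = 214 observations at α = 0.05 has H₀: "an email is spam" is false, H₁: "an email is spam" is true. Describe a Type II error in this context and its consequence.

Type II error: failing to reject H₀ when it is false — concluding that an email is spam is not supported when in fact it is. Consequence: a spam email lands in the inbox.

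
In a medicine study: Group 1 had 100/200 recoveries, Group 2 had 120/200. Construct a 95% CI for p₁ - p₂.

p̂₁ = 0.5, p̂₂ = 0.6. Difference = -0.1. CI = (-0.197, -0.003)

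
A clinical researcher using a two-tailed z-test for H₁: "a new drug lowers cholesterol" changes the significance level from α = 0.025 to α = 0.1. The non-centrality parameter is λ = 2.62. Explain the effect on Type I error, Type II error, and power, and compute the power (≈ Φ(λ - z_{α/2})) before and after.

Increasing α from 0.025 to 0.1:
• Type I error rate increases (α is the Type I rate by definition).
• Critical value moves from z_{α/2} = 2.241 to 1.645, so power = Φ(λ - z_{α/2}) goes from Φ(2.62 - 2.241) = 0.648 to Φ(2.62 - 1.645) = 0.835.
• Type II error rate β = 1 - power therefore decreases (0.352 → 0.165).
Appropriate when false negatives are costly — here, shelving an effective drug — patients miss out on a treatment that would have helped.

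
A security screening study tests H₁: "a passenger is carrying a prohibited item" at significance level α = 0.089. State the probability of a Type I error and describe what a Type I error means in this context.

P(Type I error) = α = 0.089. A Type I error is rejecting H₀ when H₀ is actually true (false positive) — here, concluding that a passenger is carrying a prohibited item when in fact this is not the case. Consequence: detaining an innocent passenger — delay and inconvenience.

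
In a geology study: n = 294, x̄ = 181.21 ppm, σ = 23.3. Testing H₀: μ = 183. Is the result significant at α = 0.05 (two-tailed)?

z = (181.21 - 183)/(23.3/√294) = -1.317. Since |z| ≤ 1.96, not significant at α = 0.05.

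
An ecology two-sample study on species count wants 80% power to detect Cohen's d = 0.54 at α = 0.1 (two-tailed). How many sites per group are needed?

z_{α/2} = 1.645, z_β = Φ⁻¹(0.8) = 0.842. For medium effect (d = 0.54): n per group = 2(z_{α/2} + z_β)²/d² = 2(1.645 + 0.842)²/0.54² = 42.4 → 43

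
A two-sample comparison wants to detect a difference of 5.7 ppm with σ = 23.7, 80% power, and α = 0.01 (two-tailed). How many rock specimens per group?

n per group = 2(z_α/2 + z_β)²σ²/d² = 2×(2.576 + 0.84)²×23.7²/5.7² = 403.5 → n = 404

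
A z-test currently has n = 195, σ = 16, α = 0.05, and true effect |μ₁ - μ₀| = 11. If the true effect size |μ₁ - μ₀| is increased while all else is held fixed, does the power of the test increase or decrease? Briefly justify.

Power increases: a larger true effect increases the non-centrality λ = |μ₁ - μ₀|/(σ/√n).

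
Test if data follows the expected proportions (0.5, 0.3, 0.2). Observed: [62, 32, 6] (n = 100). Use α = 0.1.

Expected: [50.0, 30.0, 20.0]. χ² = 12.813. df = 2, critical = 4.605. Reject H₀.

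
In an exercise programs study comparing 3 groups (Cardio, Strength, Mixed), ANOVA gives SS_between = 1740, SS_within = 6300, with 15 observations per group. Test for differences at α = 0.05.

df_between = 2, df_within = 42. F = MS_between/MS_within = 870.0/150.0 = 5.8. F_crit ≈ 3.22. Reject H₀. At least one mean differs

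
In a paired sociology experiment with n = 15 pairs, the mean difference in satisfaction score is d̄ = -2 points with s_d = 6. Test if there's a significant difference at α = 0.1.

t = d̄/(s_d/√n) = -2/(6/√15) = -1.291. df = 14, critical t = ±1.761. Fail to reject H₀.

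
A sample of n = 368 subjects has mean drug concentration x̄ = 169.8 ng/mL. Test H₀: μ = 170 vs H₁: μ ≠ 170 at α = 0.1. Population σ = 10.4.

z = (x̄ - μ₀)/(σ/√n) = (169.8 - 170)/(10.4/√368) = -0.369. Critical value: ±1.645. Since |-0.369| ≤ 1.645, Fail to reject H₀.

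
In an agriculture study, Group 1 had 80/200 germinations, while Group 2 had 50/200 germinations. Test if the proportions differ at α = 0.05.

p̂₁ = 0.4, p̂₂ = 0.25, pooled p̂ = 0.325. z = 3.203. Critical: ±1.96. Reject H₀.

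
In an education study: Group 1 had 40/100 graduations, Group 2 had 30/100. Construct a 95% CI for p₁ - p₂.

p̂₁ = 0.4, p̂₂ = 0.3. Difference = 0.1. CI = (-0.031, 0.231)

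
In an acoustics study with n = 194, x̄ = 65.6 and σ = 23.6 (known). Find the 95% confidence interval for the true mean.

CI = x̄ ± z*(σ/√n) = 65.6 ± 1.96(23.6/√194) = 65.6 ± 3.32 = (62.28, 68.92)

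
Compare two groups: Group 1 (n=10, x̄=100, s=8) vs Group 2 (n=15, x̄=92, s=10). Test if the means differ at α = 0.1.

Pooled sp = 9.27. t = 2.114, df = 23. Critical t = ±1.714. Reject H₀.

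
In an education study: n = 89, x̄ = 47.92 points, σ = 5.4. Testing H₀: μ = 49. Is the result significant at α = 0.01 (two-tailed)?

z = (47.92 - 49)/(5.4/√89) = -1.887. Since |z| ≤ 2.576, not significant at α = 0.01.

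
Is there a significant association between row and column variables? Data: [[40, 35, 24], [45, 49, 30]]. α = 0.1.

χ² = 0.498. df = 2, critical = 4.605. Fail to reject H₀. No evidence of dependence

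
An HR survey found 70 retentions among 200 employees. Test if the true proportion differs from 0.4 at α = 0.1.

p̂ = 0.35, p₀ = 0.4. z = (p̂ - p₀)/√(p₀(1-p₀)/n) = -1.443. Critical: ±1.645. Fail to reject H₀.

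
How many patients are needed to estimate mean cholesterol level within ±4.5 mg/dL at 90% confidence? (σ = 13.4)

n = (z*σ/E)² = (1.645×13.4/4.5)² = 24.0 → n = 24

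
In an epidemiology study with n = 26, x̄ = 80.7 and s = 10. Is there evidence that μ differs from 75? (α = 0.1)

t = (x̄ - μ₀)/(s/√n) = (80.7 - 75)/(10/√26) = 2.906. df = 25, critical t = ±1.708. Reject H₀.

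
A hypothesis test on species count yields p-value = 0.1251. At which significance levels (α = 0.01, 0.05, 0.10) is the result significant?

p = 0.1251. Not significant at any of the given levels.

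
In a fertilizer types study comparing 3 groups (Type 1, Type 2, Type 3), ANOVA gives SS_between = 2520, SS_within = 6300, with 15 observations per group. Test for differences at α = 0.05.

df_between = 2, df_within = 42. F = MS_between/MS_within = 1260.0/150.0 = 8.4. F_crit ≈ 3.22. Reject H₀. At least one mean differs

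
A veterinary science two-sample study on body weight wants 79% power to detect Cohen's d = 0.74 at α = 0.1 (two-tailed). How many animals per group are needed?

z_{α/2} = 1.645, z_β = Φ⁻¹(0.79) = 0.806. For medium effect (d = 0.74): n per group = 2(z_{α/2} + z_β)²/d² = 2(1.645 + 0.806)²/0.74² = 21.9 → 22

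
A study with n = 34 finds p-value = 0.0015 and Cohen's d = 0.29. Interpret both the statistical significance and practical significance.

Statistically significant (p = 0.0015 < 0.05). Cohen's d = 0.29 indicates a small effect size. Both statistical and practical significance should be considered.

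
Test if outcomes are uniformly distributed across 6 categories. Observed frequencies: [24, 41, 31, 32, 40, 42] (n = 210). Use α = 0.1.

Expected = 35 each. χ² = Σ(O-E)²/E = 7.314. df = 5, critical value = 9.236. Fail to reject H₀.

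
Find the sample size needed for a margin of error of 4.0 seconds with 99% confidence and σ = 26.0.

n = (z*σ/E)² = (2.576×26.0/4.0)² = 280.4 → n = 281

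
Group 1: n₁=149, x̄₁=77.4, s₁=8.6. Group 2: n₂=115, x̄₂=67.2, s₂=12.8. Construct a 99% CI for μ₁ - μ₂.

Difference = 10.2. SE = √(8.6²/149 + 12.8²/115) = 1.386. CI = (6.63, 13.77)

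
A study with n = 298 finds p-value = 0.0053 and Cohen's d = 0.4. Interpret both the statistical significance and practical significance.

Statistically significant (p = 0.0053 < 0.05). Cohen's d = 0.4 indicates a small effect size. Both statistical and practical significance should be considered.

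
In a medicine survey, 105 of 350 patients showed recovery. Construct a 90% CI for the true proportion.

p̂ = 0.3. CI = p̂ ± z*√(p̂(1-p̂)/n) = (0.26, 0.34)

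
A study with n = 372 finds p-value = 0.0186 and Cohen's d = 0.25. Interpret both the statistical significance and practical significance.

Statistically significant (p = 0.0186 < 0.05). Cohen's d = 0.25 indicates a small effect size. Both statistical and practical significance should be considered.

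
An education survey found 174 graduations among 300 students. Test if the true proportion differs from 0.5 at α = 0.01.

p̂ = 0.58, p₀ = 0.5. z = (p̂ - p₀)/√(p₀(1-p₀)/n) = 2.771. Critical: ±2.576. Reject H₀.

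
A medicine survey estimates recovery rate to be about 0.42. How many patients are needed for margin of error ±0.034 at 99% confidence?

n = z²p(1-p)/E² = 2.576²×0.42×0.58/0.034² = 1398.3 → n = 1399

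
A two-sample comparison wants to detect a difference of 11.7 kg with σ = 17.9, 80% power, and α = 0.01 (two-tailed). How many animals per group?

n per group = 2(z_α/2 + z_β)²σ²/d² = 2×(2.576 + 0.84)²×17.9²/11.7² = 54.6 → n = 55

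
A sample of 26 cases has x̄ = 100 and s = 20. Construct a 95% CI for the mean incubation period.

CI = x̄ ± t*(s/√n) = 100 ± 2.06(20/√26) = (91.92, 108.08)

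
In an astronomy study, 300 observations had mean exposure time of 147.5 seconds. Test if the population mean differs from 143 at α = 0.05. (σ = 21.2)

z = (x̄ - μ₀)/(σ/√n) = (147.5 - 143)/(21.2/√300) = 3.677. Critical value: ±1.96. Since |3.677| > 1.96, Reject H₀.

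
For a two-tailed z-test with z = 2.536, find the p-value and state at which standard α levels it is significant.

p = 2·P(Z > |2.536|) = 2·(1 - Φ(2.536)) ≈ 0.0112. Significant at α = 0.1; Significant at α = 0.05.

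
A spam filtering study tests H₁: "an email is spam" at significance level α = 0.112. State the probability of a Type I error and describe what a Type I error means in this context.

P(Type I error) = α = 0.112. A Type I error is rejecting H₀ when H₀ is actually true (false positive) — here, concluding that an email is spam when in fact this is not the case. Consequence: a legitimate email is sent to the spam folder and the user misses it.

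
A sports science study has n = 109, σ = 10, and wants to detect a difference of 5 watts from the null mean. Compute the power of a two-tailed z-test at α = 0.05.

SE = σ/√n = 10/√109 = 0.958. Non-centrality λ = d/SE = 5/0.958 = 5.22. Power ≈ Φ(λ - z_{α/2}) = Φ(5.22 - 1.96) = Φ(3.26) = 0.999.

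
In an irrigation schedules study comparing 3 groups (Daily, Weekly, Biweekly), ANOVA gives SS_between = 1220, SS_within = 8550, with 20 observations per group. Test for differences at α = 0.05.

df_between = 2, df_within = 57. F = MS_between/MS_within = 610.0/150.0 = 4.067. F_crit ≈ 3.159. Reject H₀. At least one mean differs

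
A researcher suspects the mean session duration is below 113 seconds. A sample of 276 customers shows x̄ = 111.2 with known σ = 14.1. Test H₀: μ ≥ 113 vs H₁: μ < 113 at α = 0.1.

z = -2.121. Critical value: -1.28. Reject H₀.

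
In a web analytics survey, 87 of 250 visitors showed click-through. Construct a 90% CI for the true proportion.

p̂ = 0.348. CI = p̂ ± z*√(p̂(1-p̂)/n) = (0.298, 0.398)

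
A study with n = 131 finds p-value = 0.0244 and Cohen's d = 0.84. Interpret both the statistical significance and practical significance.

Statistically significant (p = 0.0244 < 0.05). Cohen's d = 0.84 indicates a large effect size. Both statistical and practical significance should be considered.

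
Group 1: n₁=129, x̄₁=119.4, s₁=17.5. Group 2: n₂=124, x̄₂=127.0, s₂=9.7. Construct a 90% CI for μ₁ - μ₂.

Difference = -7.6. SE = √(17.5²/129 + 9.7²/124) = 1.77. CI = (-10.51, -4.69)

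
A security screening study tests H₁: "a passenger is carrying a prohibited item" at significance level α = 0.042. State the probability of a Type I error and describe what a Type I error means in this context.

P(Type I error) = α = 0.042. A Type I error is rejecting H₀ when H₀ is actually true (false positive) — here, concluding that a passenger is carrying a prohibited item when in fact this is not the case. Consequence: detaining an innocent passenger — delay and inconvenience.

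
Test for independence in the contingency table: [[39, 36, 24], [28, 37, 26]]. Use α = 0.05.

χ² = 1.566. df = 2, critical = 5.991. Fail to reject H₀. No evidence of dependence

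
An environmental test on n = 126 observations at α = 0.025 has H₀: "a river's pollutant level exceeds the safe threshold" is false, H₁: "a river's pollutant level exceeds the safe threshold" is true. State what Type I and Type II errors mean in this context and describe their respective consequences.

Type I (false positive): concluding that a river's pollutant level exceeds the safe threshold when it is not — shutting down a compliant factory unnecessarily. Type II (false negative): failing to conclude that a river's pollutant level exceeds the safe threshold when it is — allowing unsafe pollution to continue. Which is costlier depends on domain priorities and is a judgement call rather than a statistical fact.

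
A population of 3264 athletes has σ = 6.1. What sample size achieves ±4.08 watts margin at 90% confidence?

Without FPC: n₀ = (1.645×6.1/4.08)² = 6.049. With FPC: n = n₀N/(n₀+N-1) = 6.04 → n = 7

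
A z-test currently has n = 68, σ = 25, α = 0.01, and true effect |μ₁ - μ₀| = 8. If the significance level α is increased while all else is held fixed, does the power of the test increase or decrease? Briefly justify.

Power increases: a larger α lowers the critical value, so more of the H₁ sampling distribution falls in the rejection region.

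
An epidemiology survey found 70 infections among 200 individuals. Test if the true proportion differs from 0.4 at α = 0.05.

p̂ = 0.35, p₀ = 0.4. z = (p̂ - p₀)/√(p₀(1-p₀)/n) = -1.443. Critical: ±1.96. Fail to reject H₀.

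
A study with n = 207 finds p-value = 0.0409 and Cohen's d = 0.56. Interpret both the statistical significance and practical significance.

Statistically significant (p = 0.0409 < 0.05). Cohen's d = 0.56 indicates a medium effect size. Both statistical and practical significance should be considered.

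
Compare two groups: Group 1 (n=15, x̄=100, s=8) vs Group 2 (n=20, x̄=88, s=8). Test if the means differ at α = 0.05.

Pooled sp = 8.0. t = 4.392, df = 33. Critical t = ±2.035. Reject H₀.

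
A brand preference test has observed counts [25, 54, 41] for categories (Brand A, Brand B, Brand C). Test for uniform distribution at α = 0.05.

Expected = 40 each. χ² = Σ(O-E)²/E = 10.55. df = 2, critical value = 5.991. Reject H₀.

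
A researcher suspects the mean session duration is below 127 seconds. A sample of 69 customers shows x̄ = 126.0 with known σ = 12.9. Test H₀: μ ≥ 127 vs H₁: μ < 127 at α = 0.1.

z = -0.644. Critical value: -1.28. Fail to reject H₀.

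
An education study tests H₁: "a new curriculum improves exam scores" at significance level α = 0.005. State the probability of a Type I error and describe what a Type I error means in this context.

P(Type I error) = α = 0.005. A Type I error is rejecting H₀ when H₀ is actually true (false positive) — here, concluding that a new curriculum improves exam scores when in fact this is not the case. Consequence: adopting a curriculum that gives no real benefit — disruption for nothing.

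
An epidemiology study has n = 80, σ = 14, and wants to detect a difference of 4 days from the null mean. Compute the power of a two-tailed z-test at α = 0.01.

SE = σ/√n = 14/√80 = 1.565. Non-centrality λ = d/SE = 4/1.565 = 2.556. Power ≈ Φ(λ - z_{α/2}) = Φ(2.556 - 2.576) = Φ(-0.02) = 0.492.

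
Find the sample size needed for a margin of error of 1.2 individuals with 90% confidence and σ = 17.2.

n = (z*σ/E)² = (1.645×17.2/1.2)² = 555.9 → n = 556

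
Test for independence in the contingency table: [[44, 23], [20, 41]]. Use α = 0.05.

χ² = 13.812. df = 1, critical = 3.841. Reject H₀. Variables are dependent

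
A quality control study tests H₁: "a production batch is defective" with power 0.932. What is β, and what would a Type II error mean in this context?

β = 1 - power = 1 - 0.932 = 0.068. A Type II error is failing to reject H₀ when H₀ is false (false negative) — here, failing to conclude that a production batch is defective when in fact it is true. Consequence: shipping a defective batch — faulty products reach customers.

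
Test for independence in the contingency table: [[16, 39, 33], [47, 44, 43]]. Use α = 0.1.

χ² = 7.669. df = 2, critical = 4.605. Reject H₀. Variables are dependent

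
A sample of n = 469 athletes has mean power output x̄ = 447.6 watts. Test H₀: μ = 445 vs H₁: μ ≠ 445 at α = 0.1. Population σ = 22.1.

z = (x̄ - μ₀)/(σ/√n) = (447.6 - 445)/(22.1/√469) = 2.548. Critical value: ±1.645. Since |2.548| > 1.645, Reject H₀.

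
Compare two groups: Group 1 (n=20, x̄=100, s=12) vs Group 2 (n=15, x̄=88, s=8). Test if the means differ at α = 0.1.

Pooled sp = 10.49. t = 3.349, df = 33. Critical t = ±1.692. Reject H₀.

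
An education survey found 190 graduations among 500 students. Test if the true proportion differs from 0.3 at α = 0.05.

p̂ = 0.38, p₀ = 0.3. z = (p̂ - p₀)/√(p₀(1-p₀)/n) = 3.904. Critical: ±1.96. Reject H₀.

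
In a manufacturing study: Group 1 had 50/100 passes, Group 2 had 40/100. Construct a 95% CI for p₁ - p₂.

p̂₁ = 0.5, p̂₂ = 0.4. Difference = 0.1. CI = (-0.037, 0.237)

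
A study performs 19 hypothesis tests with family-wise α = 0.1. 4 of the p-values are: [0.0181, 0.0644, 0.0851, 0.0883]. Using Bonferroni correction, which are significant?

Bonferroni α = 0.1/19 = 0.00526. None of the given p-values are significant.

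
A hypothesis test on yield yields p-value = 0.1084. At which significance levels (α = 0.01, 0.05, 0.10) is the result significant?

p = 0.1084. Not significant at any of the given levels.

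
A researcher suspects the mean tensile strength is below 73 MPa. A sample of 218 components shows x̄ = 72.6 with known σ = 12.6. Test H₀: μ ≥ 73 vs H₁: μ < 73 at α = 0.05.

z = -0.469. Critical value: -1.645. Fail to reject H₀.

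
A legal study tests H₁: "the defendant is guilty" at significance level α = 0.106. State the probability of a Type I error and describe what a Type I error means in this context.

P(Type I error) = α = 0.106. A Type I error is rejecting H₀ when H₀ is actually true (false positive) — here, concluding that the defendant is guilty when in fact this is not the case. Consequence: convicting an innocent person.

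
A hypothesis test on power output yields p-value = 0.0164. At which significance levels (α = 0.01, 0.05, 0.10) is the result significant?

p = 0.0164. Significant at: α = 0.05, 0.1.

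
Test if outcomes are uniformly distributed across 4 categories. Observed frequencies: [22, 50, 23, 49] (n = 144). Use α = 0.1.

Expected = 36 each. χ² = Σ(O-E)²/E = 20.278. df = 3, critical value = 6.251. Reject H₀.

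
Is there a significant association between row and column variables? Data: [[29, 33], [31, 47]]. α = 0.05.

χ² = 0.697. df = 1, critical = 3.841. Fail to reject H₀. No evidence of dependence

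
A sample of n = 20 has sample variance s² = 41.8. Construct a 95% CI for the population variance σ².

df = 19. χ²_{0.025} = 32.852, χ²_{0.975} = 8.907. CI for σ² = ((n-1)s²/χ²_{α/2}, (n-1)s²/χ²_{1-α/2}) = (19·41.8/32.852, 19·41.8/8.907) = (24.18, 89.17)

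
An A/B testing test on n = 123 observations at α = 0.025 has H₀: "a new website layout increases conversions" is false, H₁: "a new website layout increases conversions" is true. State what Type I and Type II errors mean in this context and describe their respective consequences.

Type I (false positive): concluding that a new website layout increases conversions when it is not — rolling out a layout that doesn't actually help — wasted engineering effort. Type II (false negative): failing to conclude that a new website layout increases conversions when it is — discarding a layout that would have improved conversions — lost revenue. Which is costlier depends on domain priorities and is a judgement call rather than a statistical fact.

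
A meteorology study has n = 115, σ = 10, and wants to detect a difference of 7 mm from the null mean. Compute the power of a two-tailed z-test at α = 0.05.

SE = σ/√n = 10/√115 = 0.933. Non-centrality λ = d/SE = 7/0.933 = 7.507. Power ≈ Φ(λ - z_{α/2}) = Φ(7.507 - 1.96) = Φ(5.547) = 1.0.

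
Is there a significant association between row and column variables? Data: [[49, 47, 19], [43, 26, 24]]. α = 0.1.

χ² = 4.74. df = 2, critical = 4.605. Reject H₀. Variables are dependent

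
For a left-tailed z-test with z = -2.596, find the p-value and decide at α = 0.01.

p = P(Z < -2.596) = Φ(-2.596) ≈ 0.0047. Since p < 0.01, reject H₀ (significant) at α = 0.01.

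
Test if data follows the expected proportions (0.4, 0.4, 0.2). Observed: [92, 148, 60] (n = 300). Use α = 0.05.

Expected: [120.0, 120.0, 60.0]. χ² = 13.067. df = 2, critical = 5.991. Reject H₀.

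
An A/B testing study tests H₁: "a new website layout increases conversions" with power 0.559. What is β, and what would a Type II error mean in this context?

β = 1 - power = 1 - 0.559 = 0.441. A Type II error is failing to reject H₀ when H₀ is false (false negative) — here, failing to conclude that a new website layout increases conversions when in fact it is true. Consequence: discarding a layout that would have improved conversions — lost revenue.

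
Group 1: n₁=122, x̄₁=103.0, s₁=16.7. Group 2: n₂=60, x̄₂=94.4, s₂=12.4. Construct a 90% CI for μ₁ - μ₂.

Difference = 8.6. SE = √(16.7²/122 + 12.4²/60) = 2.202. CI = (4.98, 12.22)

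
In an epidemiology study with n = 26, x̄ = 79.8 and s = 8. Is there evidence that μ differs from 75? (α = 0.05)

t = (x̄ - μ₀)/(s/√n) = (79.8 - 75)/(8/√26) = 3.059. df = 25, critical t = ±2.06. Reject H₀.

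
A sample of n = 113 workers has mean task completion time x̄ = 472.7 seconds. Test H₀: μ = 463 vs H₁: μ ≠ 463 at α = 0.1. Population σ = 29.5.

z = (x̄ - μ₀)/(σ/√n) = (472.7 - 463)/(29.5/√113) = 3.495. Critical value: ±1.645. Since |3.495| > 1.645, Reject H₀.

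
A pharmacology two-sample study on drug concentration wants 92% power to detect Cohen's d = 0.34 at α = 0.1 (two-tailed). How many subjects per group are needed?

z_{α/2} = 1.645, z_β = Φ⁻¹(0.92) = 1.405. For small effect (d = 0.34): n per group = 2(z_{α/2} + z_β)²/d² = 2(1.645 + 1.405)²/0.34² = 160.9 → 161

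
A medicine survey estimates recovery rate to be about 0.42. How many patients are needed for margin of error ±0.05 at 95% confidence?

n = z²p(1-p)/E² = 1.96²×0.42×0.58/0.05² = 374.3 → n = 375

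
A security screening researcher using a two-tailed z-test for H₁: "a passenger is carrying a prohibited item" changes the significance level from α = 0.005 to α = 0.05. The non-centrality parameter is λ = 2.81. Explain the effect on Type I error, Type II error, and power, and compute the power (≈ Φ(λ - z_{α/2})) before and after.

Increasing α from 0.005 to 0.05:
• Type I error rate increases (α is the Type I rate by definition).
• Critical value moves from z_{α/2} = 2.807 to 1.96, so power = Φ(λ - z_{α/2}) goes from Φ(2.81 - 2.807) = 0.501 to Φ(2.81 - 1.96) = 0.802.
• Type II error rate β = 1 - power therefore decreases (0.499 → 0.198).
Appropriate when false negatives are costly — here, letting a prohibited item through — security breach.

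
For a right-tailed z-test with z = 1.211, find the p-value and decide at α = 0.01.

p = P(Z > 1.211) = 1 - Φ(1.211) ≈ 0.1129. Since p ≥ 0.01, fail to reject H₀ (not significant) at α = 0.01.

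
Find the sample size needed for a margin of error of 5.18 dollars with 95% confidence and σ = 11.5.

n = (z*σ/E)² = (1.96×11.5/5.18)² = 18.9 → n = 19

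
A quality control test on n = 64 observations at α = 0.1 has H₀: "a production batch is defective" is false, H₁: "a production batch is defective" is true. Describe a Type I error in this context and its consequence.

Type I error: rejecting H₀ when it is true — concluding that a production batch is defective when in fact it is not. Consequence: scrapping a good batch — wasted material and cost for no reason.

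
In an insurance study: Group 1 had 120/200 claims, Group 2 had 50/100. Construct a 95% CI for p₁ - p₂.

p̂₁ = 0.6, p̂₂ = 0.5. Difference = 0.1. CI = (-0.019, 0.219)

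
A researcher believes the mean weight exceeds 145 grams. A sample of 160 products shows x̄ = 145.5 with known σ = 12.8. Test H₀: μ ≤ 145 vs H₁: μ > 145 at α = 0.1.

z = 0.494. Critical value: 1.28. Fail to reject H₀.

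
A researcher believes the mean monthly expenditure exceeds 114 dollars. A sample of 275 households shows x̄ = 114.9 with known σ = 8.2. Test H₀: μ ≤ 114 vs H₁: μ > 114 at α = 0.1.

z = 1.82. Critical value: 1.28. Reject H₀.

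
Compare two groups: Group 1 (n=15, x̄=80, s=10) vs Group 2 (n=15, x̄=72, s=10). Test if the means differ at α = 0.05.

Pooled sp = 10.0. t = 2.191, df = 28. Critical t = ±2.048. Reject H₀.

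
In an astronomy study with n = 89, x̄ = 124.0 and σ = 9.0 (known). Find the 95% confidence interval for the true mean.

CI = x̄ ± z*(σ/√n) = 124.0 ± 1.96(9.0/√89) = 124.0 ± 1.87 = (122.13, 125.87)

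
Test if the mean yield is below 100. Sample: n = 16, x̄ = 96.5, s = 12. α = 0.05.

t = (96.5 - 100)/(12/√16) = -1.167, df = 15. Critical t = -1.753. Fail to reject H₀.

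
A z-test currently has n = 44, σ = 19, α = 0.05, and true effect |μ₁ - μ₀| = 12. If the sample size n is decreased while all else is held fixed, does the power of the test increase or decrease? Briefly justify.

Power decreases: a smaller n inflates the standard error σ/√n, pulling the sampling distribution under H₁ back toward the critical value.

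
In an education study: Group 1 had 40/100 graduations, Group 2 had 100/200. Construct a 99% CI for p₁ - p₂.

p̂₁ = 0.4, p̂₂ = 0.5. Difference = -0.1. CI = (-0.256, 0.056)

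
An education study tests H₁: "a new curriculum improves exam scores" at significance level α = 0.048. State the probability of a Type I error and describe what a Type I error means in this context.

P(Type I error) = α = 0.048. A Type I error is rejecting H₀ when H₀ is actually true (false positive) — here, concluding that a new curriculum improves exam scores when in fact this is not the case. Consequence: adopting a curriculum that gives no real benefit — disruption for nothing.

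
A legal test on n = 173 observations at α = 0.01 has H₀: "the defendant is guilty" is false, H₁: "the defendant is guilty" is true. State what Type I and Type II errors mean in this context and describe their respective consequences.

Type I (false positive): concluding that the defendant is guilty when it is not — convicting an innocent person. Type II (false negative): failing to conclude that the defendant is guilty when it is — acquitting a guilty person. Which is costlier depends on domain priorities and is a judgement call rather than a statistical fact.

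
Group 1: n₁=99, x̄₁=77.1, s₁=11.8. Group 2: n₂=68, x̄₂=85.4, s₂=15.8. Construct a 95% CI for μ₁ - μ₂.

Difference = -8.3. SE = √(11.8²/99 + 15.8²/68) = 2.253. CI = (-12.72, -3.88)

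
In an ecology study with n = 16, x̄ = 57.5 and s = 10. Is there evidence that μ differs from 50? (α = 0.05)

t = (x̄ - μ₀)/(s/√n) = (57.5 - 50)/(10/√16) = 3.0. df = 15, critical t = ±2.131. Reject H₀.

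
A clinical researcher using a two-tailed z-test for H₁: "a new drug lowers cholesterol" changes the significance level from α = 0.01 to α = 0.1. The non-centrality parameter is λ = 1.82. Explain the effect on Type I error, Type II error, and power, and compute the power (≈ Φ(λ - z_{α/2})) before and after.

Increasing α from 0.01 to 0.1:
• Type I error rate increases (α is the Type I rate by definition).
• Critical value moves from z_{α/2} = 2.576 to 1.645, so power = Φ(λ - z_{α/2}) goes from Φ(1.82 - 2.576) = 0.225 to Φ(1.82 - 1.645) = 0.569.
• Type II error rate β = 1 - power therefore decreases (0.775 → 0.431).
Appropriate when false negatives are costly — here, shelving an effective drug — patients miss out on a treatment that would have helped.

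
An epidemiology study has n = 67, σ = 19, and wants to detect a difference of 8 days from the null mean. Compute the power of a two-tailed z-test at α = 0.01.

SE = σ/√n = 19/√67 = 2.321. Non-centrality λ = d/SE = 8/2.321 = 3.446. Power ≈ Φ(λ - z_{α/2}) = Φ(3.446 - 2.576) = Φ(0.87) = 0.808.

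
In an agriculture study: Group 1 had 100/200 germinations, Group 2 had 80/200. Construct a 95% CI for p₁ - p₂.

p̂₁ = 0.5, p̂₂ = 0.4. Difference = 0.1. CI = (0.003, 0.197)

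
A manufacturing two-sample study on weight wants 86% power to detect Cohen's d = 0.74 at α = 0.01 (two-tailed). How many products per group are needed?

z_{α/2} = 2.576, z_β = Φ⁻¹(0.86) = 1.08. For medium effect (d = 0.74): n per group = 2(z_{α/2} + z_β)²/d² = 2(2.576 + 1.08)²/0.74² = 48.8 → 49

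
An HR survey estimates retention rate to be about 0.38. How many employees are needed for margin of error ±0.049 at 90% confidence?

n = z²p(1-p)/E² = 1.645²×0.38×0.62/0.049² = 265.5 → n = 266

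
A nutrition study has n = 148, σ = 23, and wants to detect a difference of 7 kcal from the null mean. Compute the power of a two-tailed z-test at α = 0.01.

SE = σ/√n = 23/√148 = 1.891. Non-centrality λ = d/SE = 7/1.891 = 3.703. Power ≈ Φ(λ - z_{α/2}) = Φ(3.703 - 2.576) = Φ(1.127) = 0.87.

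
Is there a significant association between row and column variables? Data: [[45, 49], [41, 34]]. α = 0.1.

χ² = 0.771. df = 1, critical = 2.706. Fail to reject H₀. No evidence of dependence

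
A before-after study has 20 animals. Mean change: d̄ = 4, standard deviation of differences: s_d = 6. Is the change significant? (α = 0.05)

t = d̄/(s_d/√n) = 4/(6/√20) = 2.981. df = 19, critical t = ±2.093. Reject H₀.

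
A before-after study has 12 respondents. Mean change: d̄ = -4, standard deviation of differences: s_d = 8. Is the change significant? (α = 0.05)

t = d̄/(s_d/√n) = -4/(8/√12) = -1.732. df = 11, critical t = ±2.201. Fail to reject H₀.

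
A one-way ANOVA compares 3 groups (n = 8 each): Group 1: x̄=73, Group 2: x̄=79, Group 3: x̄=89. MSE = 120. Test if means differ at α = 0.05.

Grand mean = 80.33. SS_between = 1045.33, MS_between = 522.67. F = 4.356, F_crit ≈ 3.467. Reject H₀.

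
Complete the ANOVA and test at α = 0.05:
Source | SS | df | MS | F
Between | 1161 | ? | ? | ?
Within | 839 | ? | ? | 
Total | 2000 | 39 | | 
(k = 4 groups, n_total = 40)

df_between = 3, df_within = 36. MS_between = 387.0, MS_within = 23.31. F = 16.605, F_crit ≈ 2.866. Reject H₀.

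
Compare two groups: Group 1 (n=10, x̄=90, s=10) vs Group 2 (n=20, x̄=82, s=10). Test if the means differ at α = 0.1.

Pooled sp = 10.0. t = 2.066, df = 28. Critical t = ±1.701. Reject H₀.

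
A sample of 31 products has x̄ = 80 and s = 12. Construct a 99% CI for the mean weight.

CI = x̄ ± t*(s/√n) = 80 ± 2.75(12/√31) = (74.07, 85.93)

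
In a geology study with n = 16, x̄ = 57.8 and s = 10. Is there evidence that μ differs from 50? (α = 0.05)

t = (x̄ - μ₀)/(s/√n) = (57.8 - 50)/(10/√16) = 3.12. df = 15, critical t = ±2.131. Reject H₀.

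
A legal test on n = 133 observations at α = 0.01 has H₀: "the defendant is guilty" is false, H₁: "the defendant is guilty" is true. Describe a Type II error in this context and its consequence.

Type II error: failing to reject H₀ when it is false — concluding that the defendant is guilty is not supported when in fact it is. Consequence: acquitting a guilty person.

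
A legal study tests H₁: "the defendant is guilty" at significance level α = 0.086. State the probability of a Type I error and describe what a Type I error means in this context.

P(Type I error) = α = 0.086. A Type I error is rejecting H₀ when H₀ is actually true (false positive) — here, concluding that the defendant is guilty when in fact this is not the case. Consequence: convicting an innocent person.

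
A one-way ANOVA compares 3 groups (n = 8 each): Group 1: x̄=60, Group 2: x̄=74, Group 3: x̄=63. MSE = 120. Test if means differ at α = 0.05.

Grand mean = 65.67. SS_between = 869.33, MS_between = 434.67. F = 3.622, F_crit ≈ 3.467. Reject H₀.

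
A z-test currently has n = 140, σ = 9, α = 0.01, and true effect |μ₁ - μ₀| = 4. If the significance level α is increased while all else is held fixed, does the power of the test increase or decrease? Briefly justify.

Power increases: a larger α lowers the critical value, so more of the H₁ sampling distribution falls in the rejection region.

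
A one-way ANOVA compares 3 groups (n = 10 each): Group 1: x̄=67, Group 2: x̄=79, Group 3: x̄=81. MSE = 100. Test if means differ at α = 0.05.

Grand mean = 75.67. SS_between = 1146.67, MS_between = 573.33. F = 5.733, F_crit ≈ 3.354. Reject H₀.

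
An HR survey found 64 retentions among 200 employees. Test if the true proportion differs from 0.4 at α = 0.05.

p̂ = 0.32, p₀ = 0.4. z = (p̂ - p₀)/√(p₀(1-p₀)/n) = -2.309. Critical: ±1.96. Reject H₀.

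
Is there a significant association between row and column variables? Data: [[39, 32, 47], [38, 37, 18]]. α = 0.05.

χ² = 10.499. df = 2, critical = 5.991. Reject H₀. Variables are dependent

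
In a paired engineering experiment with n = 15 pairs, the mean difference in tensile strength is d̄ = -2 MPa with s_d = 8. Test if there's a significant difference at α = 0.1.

t = d̄/(s_d/√n) = -2/(8/√15) = -0.968. df = 14, critical t = ±1.761. Fail to reject H₀.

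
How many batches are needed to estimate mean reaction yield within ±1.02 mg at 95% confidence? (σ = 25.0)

n = (z*σ/E)² = (1.96×25.0/1.02)² = 2307.8 → n = 2308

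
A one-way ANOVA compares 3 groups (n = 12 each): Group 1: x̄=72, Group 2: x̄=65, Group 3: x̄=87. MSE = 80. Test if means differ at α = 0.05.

Grand mean = 74.67. SS_between = 3032.0, MS_between = 1516.0. F = 18.95, F_crit ≈ 3.285. Reject H₀.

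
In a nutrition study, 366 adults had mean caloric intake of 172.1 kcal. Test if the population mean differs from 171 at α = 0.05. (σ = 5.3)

z = (x̄ - μ₀)/(σ/√n) = (172.1 - 171)/(5.3/√366) = 3.971. Critical value: ±1.96. Since |3.971| > 1.96, Reject H₀.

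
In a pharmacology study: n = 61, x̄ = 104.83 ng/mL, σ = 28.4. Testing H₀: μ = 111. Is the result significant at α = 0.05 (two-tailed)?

z = (104.83 - 111)/(28.4/√61) = -1.697. Since |z| ≤ 1.96, not significant at α = 0.05.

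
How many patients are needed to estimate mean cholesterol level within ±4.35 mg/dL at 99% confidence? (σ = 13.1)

n = (z*σ/E)² = (2.576×13.1/4.35)² = 60.2 → n = 61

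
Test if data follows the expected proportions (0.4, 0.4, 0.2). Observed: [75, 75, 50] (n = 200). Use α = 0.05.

Expected: [80.0, 80.0, 40.0]. χ² = 3.125. df = 2, critical = 5.991. Fail to reject H₀.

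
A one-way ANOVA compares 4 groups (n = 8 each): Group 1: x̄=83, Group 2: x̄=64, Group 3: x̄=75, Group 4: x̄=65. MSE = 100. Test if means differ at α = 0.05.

Grand mean = 71.75. SS_between = 1942.0, MS_between = 647.33. F = 6.473, F_crit ≈ 2.947. Reject H₀.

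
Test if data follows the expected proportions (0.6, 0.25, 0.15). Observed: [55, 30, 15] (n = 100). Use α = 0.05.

Expected: [60.0, 25.0, 15.0]. χ² = 1.417. df = 2, critical = 5.991. Fail to reject H₀.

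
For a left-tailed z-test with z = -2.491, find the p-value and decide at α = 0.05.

p = P(Z < -2.491) = Φ(-2.491) ≈ 0.0064. Since p < 0.05, reject H₀ (significant) at α = 0.05.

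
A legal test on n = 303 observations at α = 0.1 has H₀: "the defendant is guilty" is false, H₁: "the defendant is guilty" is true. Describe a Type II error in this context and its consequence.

Type II error: failing to reject H₀ when it is false — concluding that the defendant is guilty is not supported when in fact it is. Consequence: acquitting a guilty person.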